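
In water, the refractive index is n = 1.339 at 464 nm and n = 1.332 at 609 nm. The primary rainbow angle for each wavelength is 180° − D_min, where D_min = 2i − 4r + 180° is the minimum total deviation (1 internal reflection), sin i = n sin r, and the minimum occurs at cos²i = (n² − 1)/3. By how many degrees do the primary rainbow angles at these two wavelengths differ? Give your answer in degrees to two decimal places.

1.01°

At 464 nm (n = 1.339): cos²i = 0.26431 → i = 59.062°, r = 39.834°, D_min = 138.786°, rainbow angle = 41.214°.
At 609 nm (n = 1.332): cos²i = 0.25807 → i = 59.469°, r = 40.290°, D_min = 137.776°, rainbow angle = 42.224°.
Angular width = |41.214° − 42.224°| = 1.010°.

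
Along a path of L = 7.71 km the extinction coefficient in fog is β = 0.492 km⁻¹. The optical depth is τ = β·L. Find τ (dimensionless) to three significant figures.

3.79

τ = β·L = 0.492 × 7.71 = 3.7933.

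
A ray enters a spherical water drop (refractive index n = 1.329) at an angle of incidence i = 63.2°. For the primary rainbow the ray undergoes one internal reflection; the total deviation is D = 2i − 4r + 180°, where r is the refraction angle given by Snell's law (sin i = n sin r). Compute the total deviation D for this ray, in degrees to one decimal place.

137.6°

sin r = sin 63.2° / 1.329 = 0.8926/1.329 = 0.6716; r = 42.19°.
D = 2·63.2° − 4·42.19° + 180° = 126.40° − 168.77° + 180° = 137.63°.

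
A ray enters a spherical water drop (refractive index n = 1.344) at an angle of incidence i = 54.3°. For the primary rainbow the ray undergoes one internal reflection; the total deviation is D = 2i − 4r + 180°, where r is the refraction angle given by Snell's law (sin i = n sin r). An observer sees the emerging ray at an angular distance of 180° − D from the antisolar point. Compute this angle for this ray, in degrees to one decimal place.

40.1°

sin r = sin 54.3° / 1.344 = 0.8121/1.344 = 0.6042; r = 37.17°.
D = 2·54.3° − 4·37.17° + 180° = 108.60° − 148.69° + 180° = 139.91°.
Angle from antisolar point = 180° − D = 40.09°.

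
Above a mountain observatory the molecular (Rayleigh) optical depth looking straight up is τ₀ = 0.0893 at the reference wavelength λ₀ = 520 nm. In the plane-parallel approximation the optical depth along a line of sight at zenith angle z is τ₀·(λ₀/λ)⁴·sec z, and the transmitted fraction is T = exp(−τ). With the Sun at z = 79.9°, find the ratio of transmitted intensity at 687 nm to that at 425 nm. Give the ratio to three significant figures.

2.65

Airmass: sec 79.9° = 5.7023.
τ(687 nm) = 0.0893 × (520/687)⁴ × 5.7023 = 0.0893 × 0.3282 × 5.7023 = 0.1671.
τ(425 nm) = 0.0893 × (520/425)⁴ × 5.7023 = 0.0893 × 2.2411 × 5.7023 = 1.1412.
T(687)/T(425) = exp(τ_B − τ_A) = exp(0.9741) = 2.6487.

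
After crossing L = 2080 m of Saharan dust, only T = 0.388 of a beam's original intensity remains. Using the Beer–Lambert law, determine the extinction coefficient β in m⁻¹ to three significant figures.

0.000455 m⁻¹

Beer–Lambert: T = exp(−βL) ⇒ β = −ln(T)/L = −ln(0.388)/2080 = 0.9467/2080 = 0.0004552 m⁻¹.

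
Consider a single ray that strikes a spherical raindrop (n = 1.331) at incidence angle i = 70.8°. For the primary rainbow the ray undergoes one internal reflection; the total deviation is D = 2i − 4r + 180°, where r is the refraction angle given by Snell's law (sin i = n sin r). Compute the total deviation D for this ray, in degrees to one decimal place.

140.8°

sin r = sin 70.8° / 1.331 = 0.9444/1.331 = 0.7095; r = 45.20°.
D = 2·70.8° − 4·45.20° + 180° = 141.60° − 180.78° + 180° = 140.82°.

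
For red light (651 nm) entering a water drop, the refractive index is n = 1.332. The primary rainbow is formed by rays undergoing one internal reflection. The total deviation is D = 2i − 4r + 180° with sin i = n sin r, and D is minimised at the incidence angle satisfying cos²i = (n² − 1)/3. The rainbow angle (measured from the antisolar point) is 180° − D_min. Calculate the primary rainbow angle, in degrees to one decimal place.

42.2°

cos²i = (1.77422 − 1)/3 = 0.25807; i = arccos(0.50801) = 59.469°.
sin r = sin 59.469°/1.332 = 0.64666; r = 40.290°.
D_min = 2·59.469° − 4·40.290° + 180° = 137.776°.
Rainbow angle = 180° − D_min = 42.224°.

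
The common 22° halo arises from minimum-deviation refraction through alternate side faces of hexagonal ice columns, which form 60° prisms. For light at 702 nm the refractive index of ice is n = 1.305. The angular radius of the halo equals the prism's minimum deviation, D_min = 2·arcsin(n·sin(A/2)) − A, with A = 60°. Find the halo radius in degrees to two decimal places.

n·sin(A/2) = 1.305 × sin 30° = 1.305 × 0.5000 = 0.6525.
D_min = 2·arcsin(0.6525) − 60° = 2 × 40.730° − 60° = 21.461°.

21.46°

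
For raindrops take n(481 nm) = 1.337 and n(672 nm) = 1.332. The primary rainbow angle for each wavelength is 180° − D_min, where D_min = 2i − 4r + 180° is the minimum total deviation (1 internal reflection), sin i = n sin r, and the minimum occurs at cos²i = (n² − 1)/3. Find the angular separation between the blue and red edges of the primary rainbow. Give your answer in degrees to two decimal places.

0.72°

At 481 nm (n = 1.337): cos²i = 0.26252 → i = 59.178°, r = 39.964°, D_min = 138.500°, rainbow angle = 41.500°.
At 672 nm (n = 1.332): cos²i = 0.25807 → i = 59.469°, r = 40.290°, D_min = 137.776°, rainbow angle = 42.224°.
Angular width = |41.500° − 42.224°| = 0.724°.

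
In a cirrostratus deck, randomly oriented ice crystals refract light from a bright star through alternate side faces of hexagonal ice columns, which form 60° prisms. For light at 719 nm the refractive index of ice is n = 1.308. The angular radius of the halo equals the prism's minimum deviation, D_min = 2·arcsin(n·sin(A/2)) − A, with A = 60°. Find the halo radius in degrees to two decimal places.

21.69°

n·sin(A/2) = 1.308 × sin 30° = 1.308 × 0.5000 = 0.6540.
D_min = 2·arcsin(0.6540) − 60° = 2 × 40.844° − 60° = 21.688°.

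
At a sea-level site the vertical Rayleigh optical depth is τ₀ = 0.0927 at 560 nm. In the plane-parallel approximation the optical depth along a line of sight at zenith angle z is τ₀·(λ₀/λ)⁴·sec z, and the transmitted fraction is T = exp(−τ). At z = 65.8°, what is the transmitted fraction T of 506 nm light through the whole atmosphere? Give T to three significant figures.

sec 65.8° = 2.4395.
τ = 0.0927 × (560/506)⁴ × 2.4395 = 0.0927 × 1.5002 × 2.4395 = 0.3393.
T = exp(−0.3393) = 0.7123.

0.712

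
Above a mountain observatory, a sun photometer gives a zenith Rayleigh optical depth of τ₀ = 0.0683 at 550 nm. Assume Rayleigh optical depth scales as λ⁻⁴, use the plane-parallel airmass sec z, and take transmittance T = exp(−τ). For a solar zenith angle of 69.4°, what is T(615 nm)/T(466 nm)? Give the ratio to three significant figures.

Airmass: sec 69.4° = 2.8422.
τ(615 nm) = 0.0683 × (550/615)⁴ × 2.8422 = 0.0683 × 0.6397 × 2.8422 = 0.1242.
τ(466 nm) = 0.0683 × (550/466)⁴ × 2.8422 = 0.0683 × 1.9405 × 2.8422 = 0.3767.
T(615)/T(466) = exp(τ_B − τ_A) = exp(0.2525) = 1.2873.

1.29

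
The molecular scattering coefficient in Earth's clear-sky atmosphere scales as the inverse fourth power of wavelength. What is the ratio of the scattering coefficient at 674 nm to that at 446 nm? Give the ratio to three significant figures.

Rayleigh scattering ∝ λ⁻⁴, so the ratio of coefficients is the inverse fourth power of the wavelength ratio.
σ(674)/σ(446) = (446/674)⁴ = (0.6617)⁴ = 0.1917.

0.192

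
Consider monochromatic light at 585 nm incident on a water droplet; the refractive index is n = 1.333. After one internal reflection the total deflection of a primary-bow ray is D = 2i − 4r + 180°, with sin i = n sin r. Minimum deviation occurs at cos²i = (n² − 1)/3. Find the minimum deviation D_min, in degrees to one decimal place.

cos²i = (1.77689 − 1)/3 = 0.25896; i = arccos(0.50888) = 59.410°.
sin r = sin 59.410°/1.333 = 0.64579; r = 40.225°.
D_min = 2·59.410° − 4·40.225° + 180° = 137.922°.

137.9°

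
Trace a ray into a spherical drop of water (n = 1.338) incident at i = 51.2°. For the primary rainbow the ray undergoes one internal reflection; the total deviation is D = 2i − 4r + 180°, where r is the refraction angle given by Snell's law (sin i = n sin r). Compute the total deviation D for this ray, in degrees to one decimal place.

139.9°

sin r = sin 51.2° / 1.338 = 0.7793/1.338 = 0.5825; r = 35.62°.
D = 2·51.2° − 4·35.62° + 180° = 102.40° − 142.50° + 180° = 139.90°.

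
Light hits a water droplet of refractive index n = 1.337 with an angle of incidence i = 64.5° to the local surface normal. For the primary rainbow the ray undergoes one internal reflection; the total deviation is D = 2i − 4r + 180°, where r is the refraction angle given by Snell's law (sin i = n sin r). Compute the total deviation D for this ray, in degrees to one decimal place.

139.2°

sin r = sin 64.5° / 1.337 = 0.9026/1.337 = 0.6751; r = 42.46°.
D = 2·64.5° − 4·42.46° + 180° = 129.00° − 169.84° + 180° = 139.16°.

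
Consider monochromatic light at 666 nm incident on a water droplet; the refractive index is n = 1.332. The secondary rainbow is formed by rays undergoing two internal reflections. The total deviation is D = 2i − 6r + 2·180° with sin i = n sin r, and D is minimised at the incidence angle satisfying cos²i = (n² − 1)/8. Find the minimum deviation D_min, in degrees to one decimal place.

cos²i = (1.77422 − 1)/8 = 0.09678; i = arccos(0.31109) = 71.875°.
sin r = sin 71.875°/1.332 = 0.71350; r = 45.520°.
D_min = 2·71.875° − 6·45.520° + 360° = 230.628°.

230.6°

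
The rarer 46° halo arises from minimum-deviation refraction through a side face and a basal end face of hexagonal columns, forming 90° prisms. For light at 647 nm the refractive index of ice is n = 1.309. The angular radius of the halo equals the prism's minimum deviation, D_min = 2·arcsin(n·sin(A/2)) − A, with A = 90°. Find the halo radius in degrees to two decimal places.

n·sin(A/2) = 1.309 × sin 45° = 1.309 × 0.7071 = 0.9256.
D_min = 2·arcsin(0.9256) − 90° = 2 × 67.759° − 90° = 45.519°.

45.52°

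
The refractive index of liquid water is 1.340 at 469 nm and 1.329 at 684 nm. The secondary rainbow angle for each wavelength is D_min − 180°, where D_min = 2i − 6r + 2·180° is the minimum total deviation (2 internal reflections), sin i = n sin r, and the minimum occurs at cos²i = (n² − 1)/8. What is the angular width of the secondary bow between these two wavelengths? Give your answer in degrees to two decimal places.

2.87°

At 469 nm (n = 1.340): cos²i = 0.09945 → i = 71.618°, r = 45.088°, D_min = 232.709°, rainbow angle = 52.709°.
At 684 nm (n = 1.329): cos²i = 0.09578 → i = 71.972°, r = 45.685°, D_min = 229.837°, rainbow angle = 49.837°.
Angular width = |52.709° − 49.837°| = 2.872°.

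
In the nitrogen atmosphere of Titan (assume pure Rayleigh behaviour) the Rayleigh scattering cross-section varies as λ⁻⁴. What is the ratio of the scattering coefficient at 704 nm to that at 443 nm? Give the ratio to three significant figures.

0.157

Rayleigh scattering ∝ λ⁻⁴, so the ratio of coefficients is the inverse fourth power of the wavelength ratio.
σ(704)/σ(443) = (443/704)⁴ = (0.6293)⁴ = 0.1568.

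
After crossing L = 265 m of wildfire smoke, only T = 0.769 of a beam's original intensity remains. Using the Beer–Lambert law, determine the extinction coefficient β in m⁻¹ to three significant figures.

0.000991 m⁻¹

Beer–Lambert: T = exp(−βL) ⇒ β = −ln(T)/L = −ln(0.769)/265 = 0.2627/265 = 0.0009912 m⁻¹.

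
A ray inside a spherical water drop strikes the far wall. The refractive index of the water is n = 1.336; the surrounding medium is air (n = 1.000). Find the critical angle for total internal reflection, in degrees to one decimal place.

sin θ_c = n_air / n = 1.000 / 1.336 = 0.7485.
θ_c = arcsin(0.7485) = 48.46°.

48.5°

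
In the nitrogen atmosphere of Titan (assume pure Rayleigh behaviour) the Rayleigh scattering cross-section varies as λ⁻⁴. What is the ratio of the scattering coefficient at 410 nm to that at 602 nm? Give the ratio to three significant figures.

Rayleigh scattering ∝ λ⁻⁴, so the ratio of coefficients is the inverse fourth power of the wavelength ratio.
σ(410)/σ(602) = (602/410)⁴ = (1.4683)⁴ = 4.648.

4.65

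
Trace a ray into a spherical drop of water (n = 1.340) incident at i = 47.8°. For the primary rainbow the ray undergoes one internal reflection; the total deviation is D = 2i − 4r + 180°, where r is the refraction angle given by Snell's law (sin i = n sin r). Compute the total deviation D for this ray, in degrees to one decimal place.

141.4°

sin r = sin 47.8° / 1.340 = 0.7408/1.340 = 0.5528; r = 33.56°.
D = 2·47.8° − 4·33.56° + 180° = 95.60° − 134.25° + 180° = 141.35°.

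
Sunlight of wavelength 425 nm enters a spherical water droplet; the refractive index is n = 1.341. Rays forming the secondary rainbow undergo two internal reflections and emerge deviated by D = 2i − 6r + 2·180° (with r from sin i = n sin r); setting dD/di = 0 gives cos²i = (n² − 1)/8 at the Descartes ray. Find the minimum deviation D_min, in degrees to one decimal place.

233.0°

cos²i = (1.79828 − 1)/8 = 0.09979; i = arccos(0.31589) = 71.586°.
sin r = sin 71.586°/1.341 = 0.70753; r = 45.034°.
D_min = 2·71.586° − 6·45.034° + 360° = 232.966°.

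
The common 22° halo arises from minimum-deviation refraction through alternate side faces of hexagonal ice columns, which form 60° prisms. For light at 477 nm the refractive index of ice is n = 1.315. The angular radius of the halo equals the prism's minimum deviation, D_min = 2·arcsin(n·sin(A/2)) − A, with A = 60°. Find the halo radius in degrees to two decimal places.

22.22°

n·sin(A/2) = 1.315 × sin 30° = 1.315 × 0.5000 = 0.6575.
D_min = 2·arcsin(0.6575) − 60° = 2 × 41.109° − 60° = 22.219°.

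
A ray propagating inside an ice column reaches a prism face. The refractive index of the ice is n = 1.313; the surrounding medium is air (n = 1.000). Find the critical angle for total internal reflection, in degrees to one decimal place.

sin θ_c = n_air / n = 1.000 / 1.313 = 0.7616.
θ_c = arcsin(0.7616) = 49.61°.

49.6°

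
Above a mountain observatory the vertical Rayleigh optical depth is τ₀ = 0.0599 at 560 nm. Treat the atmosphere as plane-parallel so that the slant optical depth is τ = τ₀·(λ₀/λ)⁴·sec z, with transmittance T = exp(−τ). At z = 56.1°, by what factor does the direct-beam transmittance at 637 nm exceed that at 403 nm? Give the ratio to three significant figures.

Airmass: sec 56.1° = 1.7929.
τ(637 nm) = 0.0599 × (560/637)⁴ × 1.7929 = 0.0599 × 0.5973 × 1.7929 = 0.0641.
τ(403 nm) = 0.0599 × (560/403)⁴ × 1.7929 = 0.0599 × 3.7285 × 1.7929 = 0.4004.
T(637)/T(403) = exp(τ_B − τ_A) = exp(0.3363) = 1.3997.

1.40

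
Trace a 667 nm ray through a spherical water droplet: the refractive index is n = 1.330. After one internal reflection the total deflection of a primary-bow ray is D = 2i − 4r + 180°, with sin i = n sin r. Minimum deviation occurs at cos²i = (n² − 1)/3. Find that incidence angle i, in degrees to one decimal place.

cos²i = (1.330² − 1)/3 = (1.76890 − 1)/3 = 0.25630.
cos i = 0.50626, so i = 59.585°.

59.6°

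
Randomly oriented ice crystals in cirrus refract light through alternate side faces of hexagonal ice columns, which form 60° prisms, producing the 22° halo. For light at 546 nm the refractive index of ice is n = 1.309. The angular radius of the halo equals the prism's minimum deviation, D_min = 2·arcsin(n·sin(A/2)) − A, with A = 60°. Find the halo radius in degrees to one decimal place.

n·sin(A/2) = 1.309 × sin 30° = 1.309 × 0.5000 = 0.6545.
D_min = 2·arcsin(0.6545) − 60° = 2 × 40.882° − 60° = 21.763°.

21.8°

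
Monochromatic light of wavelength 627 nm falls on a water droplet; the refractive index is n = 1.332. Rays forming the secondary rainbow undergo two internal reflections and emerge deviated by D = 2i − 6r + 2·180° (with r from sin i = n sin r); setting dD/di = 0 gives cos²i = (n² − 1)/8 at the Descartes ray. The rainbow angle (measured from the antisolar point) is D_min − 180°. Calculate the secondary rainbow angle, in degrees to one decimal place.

cos²i = (1.77422 − 1)/8 = 0.09678; i = arccos(0.31109) = 71.875°.
sin r = sin 71.875°/1.332 = 0.71350; r = 45.520°.
D_min = 2·71.875° − 6·45.520° + 360° = 230.628°.
Rainbow angle = D_min − 180° = 50.628°.

50.6°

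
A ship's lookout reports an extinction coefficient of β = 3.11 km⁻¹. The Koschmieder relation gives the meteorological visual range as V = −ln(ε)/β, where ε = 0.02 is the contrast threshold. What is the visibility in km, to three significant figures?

1.26 km

V = −ln(0.02) / 3.11 = 3.912 / 3.11 = 1.2579 km.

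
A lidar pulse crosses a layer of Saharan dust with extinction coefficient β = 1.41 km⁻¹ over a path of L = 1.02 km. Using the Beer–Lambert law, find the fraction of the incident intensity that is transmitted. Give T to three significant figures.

τ = β·L = 1.41 × 1.02 = 1.4382.
T = exp(−1.4382) = 0.2374.

0.237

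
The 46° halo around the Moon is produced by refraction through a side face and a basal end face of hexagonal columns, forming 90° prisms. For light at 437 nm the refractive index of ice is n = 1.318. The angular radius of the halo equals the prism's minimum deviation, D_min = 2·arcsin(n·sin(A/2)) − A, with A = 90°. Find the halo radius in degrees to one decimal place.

47.5°

n·sin(A/2) = 1.318 × sin 45° = 1.318 × 0.7071 = 0.9320.
D_min = 2·arcsin(0.9320) − 90° = 2 × 68.743° − 90° = 47.487°.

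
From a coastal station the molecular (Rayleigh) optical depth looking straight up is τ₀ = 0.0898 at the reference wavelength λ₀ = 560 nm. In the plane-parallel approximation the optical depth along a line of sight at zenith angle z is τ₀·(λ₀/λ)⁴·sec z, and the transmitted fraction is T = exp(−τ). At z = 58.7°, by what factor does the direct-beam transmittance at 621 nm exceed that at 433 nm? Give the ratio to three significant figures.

1.45

Airmass: sec 58.7° = 1.9249.
τ(621 nm) = 0.0898 × (560/621)⁴ × 1.9249 = 0.0898 × 0.6613 × 1.9249 = 0.1143.
τ(433 nm) = 0.0898 × (560/433)⁴ × 1.9249 = 0.0898 × 2.7977 × 1.9249 = 0.4836.
T(621)/T(433) = exp(τ_B − τ_A) = exp(0.3693) = 1.4467.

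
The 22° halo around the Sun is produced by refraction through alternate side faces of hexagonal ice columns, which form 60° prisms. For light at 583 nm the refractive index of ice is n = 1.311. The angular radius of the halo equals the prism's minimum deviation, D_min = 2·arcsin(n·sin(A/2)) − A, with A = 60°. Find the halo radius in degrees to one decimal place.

21.9°

n·sin(A/2) = 1.311 × sin 30° = 1.311 × 0.5000 = 0.6555.
D_min = 2·arcsin(0.6555) − 60° = 2 × 40.958° − 60° = 21.915°.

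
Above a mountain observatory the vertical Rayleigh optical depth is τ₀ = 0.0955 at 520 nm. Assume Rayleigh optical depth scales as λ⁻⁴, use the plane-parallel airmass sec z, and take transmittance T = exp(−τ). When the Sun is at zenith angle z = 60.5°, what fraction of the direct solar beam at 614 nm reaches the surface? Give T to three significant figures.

sec 60.5° = 2.0308.
τ = 0.0955 × (520/614)⁴ × 2.0308 = 0.0955 × 0.5144 × 2.0308 = 0.0998.
T = exp(−0.0998) = 0.9050.

0.905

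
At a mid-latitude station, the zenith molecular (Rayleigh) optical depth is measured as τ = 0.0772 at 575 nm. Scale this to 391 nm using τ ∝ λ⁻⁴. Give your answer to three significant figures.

0.361

τ(391 nm) = τ(575 nm) × (575/391)⁴ = 0.0772 × (1.4706)⁴ = 0.0772 × 4.6770 = 0.3611.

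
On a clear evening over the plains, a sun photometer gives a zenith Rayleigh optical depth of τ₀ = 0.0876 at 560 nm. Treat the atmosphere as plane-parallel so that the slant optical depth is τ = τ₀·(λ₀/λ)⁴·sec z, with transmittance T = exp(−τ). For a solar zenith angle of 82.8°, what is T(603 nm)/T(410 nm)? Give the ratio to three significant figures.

6.77

Airmass: sec 82.8° = 7.9787.
τ(603 nm) = 0.0876 × (560/603)⁴ × 7.9787 = 0.0876 × 0.7438 × 7.9787 = 0.5199.
τ(410 nm) = 0.0876 × (560/410)⁴ × 7.9787 = 0.0876 × 3.4803 × 7.9787 = 2.4325.
T(603)/T(410) = exp(τ_B − τ_A) = exp(1.9126) = 6.7707.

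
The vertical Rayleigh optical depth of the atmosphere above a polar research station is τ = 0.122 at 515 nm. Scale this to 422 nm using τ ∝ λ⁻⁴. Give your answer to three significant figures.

0.271

τ(422 nm) = τ(515 nm) × (515/422)⁴ = 0.122 × (1.2204)⁴ = 0.122 × 2.2181 = 0.2706.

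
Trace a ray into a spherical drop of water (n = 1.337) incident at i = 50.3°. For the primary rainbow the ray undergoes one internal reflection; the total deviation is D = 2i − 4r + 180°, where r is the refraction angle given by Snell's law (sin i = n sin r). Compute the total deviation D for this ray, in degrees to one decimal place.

140.1°

sin r = sin 50.3° / 1.337 = 0.7694/1.337 = 0.5755; r = 35.13°.
D = 2·50.3° − 4·35.13° + 180° = 100.60° − 140.53° + 180° = 140.07°.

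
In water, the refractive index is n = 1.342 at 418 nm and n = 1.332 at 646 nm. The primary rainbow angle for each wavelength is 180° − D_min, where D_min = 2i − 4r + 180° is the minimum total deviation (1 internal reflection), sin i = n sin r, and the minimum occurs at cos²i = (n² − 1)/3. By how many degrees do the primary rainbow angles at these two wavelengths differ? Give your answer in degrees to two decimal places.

1.44°

At 418 nm (n = 1.342): cos²i = 0.26699 → i = 58.888°, r = 39.641°, D_min = 139.213°, rainbow angle = 40.787°.
At 646 nm (n = 1.332): cos²i = 0.25807 → i = 59.469°, r = 40.290°, D_min = 137.776°, rainbow angle = 42.224°.
Angular width = |40.787° − 42.224°| = 1.437°.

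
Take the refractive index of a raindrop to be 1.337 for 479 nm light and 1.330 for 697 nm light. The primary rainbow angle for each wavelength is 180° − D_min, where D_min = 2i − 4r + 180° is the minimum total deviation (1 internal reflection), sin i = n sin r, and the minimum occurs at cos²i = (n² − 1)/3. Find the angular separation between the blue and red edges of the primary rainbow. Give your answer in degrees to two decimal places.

At 479 nm (n = 1.337): cos²i = 0.26252 → i = 59.178°, r = 39.964°, D_min = 138.500°, rainbow angle = 41.500°.
At 697 nm (n = 1.330): cos²i = 0.25630 → i = 59.585°, r = 40.422°, D_min = 137.484°, rainbow angle = 42.516°.
Angular width = |41.500° − 42.516°| = 1.016°.

1.02°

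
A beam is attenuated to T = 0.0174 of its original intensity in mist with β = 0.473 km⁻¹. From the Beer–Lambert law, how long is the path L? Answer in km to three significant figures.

Beer–Lambert: T = exp(−βL) ⇒ L = −ln(T)/β = −ln(0.0174)/0.473 = 4.0513/0.473 = 8.565 km.

8.57 km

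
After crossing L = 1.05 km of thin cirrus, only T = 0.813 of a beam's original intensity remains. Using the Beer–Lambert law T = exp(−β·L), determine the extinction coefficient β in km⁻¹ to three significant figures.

Beer–Lambert: T = exp(−βL) ⇒ β = −ln(T)/L = −ln(0.813)/1.05 = 0.2070/1.05 = 0.1972 km⁻¹.

0.197 km⁻¹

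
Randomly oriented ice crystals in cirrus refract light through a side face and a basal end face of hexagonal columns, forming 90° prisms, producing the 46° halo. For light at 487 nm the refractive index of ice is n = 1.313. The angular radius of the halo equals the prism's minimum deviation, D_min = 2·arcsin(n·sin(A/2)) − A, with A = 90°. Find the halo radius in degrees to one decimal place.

n·sin(A/2) = 1.313 × sin 45° = 1.313 × 0.7071 = 0.9284.
D_min = 2·arcsin(0.9284) − 90° = 2 × 68.192° − 90° = 46.383°.

46.4°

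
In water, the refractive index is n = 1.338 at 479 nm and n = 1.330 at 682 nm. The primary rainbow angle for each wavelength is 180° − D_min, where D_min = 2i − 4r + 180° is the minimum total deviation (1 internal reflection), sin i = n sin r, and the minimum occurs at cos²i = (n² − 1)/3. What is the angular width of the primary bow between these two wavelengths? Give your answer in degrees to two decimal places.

At 479 nm (n = 1.338): cos²i = 0.26341 → i = 59.120°, r = 39.899°, D_min = 138.643°, rainbow angle = 41.357°.
At 682 nm (n = 1.330): cos²i = 0.25630 → i = 59.585°, r = 40.422°, D_min = 137.484°, rainbow angle = 42.516°.
Angular width = |41.357° − 42.516°| = 1.160°.

1.16°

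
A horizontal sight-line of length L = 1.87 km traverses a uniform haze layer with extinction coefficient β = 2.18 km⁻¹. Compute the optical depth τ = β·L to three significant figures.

τ = β·L = 2.18 × 1.87 = 4.0766.

4.08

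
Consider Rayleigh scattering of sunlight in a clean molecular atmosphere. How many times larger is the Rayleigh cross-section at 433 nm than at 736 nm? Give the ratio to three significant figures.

Rayleigh scattering ∝ λ⁻⁴, so the ratio of coefficients is the inverse fourth power of the wavelength ratio.
σ(433)/σ(736) = (736/433)⁴ = (1.6998)⁴ = 8.348.

8.35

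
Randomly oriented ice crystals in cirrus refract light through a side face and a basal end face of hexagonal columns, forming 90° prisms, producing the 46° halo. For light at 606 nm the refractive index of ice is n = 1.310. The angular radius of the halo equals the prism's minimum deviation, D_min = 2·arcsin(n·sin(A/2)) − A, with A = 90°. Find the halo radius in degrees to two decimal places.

45.73°

n·sin(A/2) = 1.310 × sin 45° = 1.310 × 0.7071 = 0.9263.
D_min = 2·arcsin(0.9263) − 90° = 2 × 67.867° − 90° = 45.733°.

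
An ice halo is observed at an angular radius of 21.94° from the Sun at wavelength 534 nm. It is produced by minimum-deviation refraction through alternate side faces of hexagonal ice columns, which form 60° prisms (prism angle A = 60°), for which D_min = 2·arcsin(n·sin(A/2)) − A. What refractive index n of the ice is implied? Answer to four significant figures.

1.311

Rearranging: n = sin((D_min + A)/2) / sin(A/2).
(D_min + A)/2 = (21.94° + 60°)/2 = 40.970°.
n = sin 40.970° / sin 30° = 0.6557 / 0.5000 = 1.3113.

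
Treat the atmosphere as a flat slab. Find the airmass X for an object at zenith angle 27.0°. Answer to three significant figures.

X = sec z = 1/cos 27.0° = 1/0.8910 = 1.1223.

1.12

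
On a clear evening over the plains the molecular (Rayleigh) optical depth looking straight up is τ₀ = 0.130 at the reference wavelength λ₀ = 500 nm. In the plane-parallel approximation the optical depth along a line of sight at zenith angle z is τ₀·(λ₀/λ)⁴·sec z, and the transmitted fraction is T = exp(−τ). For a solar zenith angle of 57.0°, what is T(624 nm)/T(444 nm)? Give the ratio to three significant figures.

Airmass: sec 57.0° = 1.8361.
τ(624 nm) = 0.130 × (500/624)⁴ × 1.8361 = 0.130 × 0.4122 × 1.8361 = 0.0984.
τ(444 nm) = 0.130 × (500/444)⁴ × 1.8361 = 0.130 × 1.6082 × 1.8361 = 0.3839.
T(624)/T(444) = exp(τ_B − τ_A) = exp(0.2855) = 1.3304.

1.33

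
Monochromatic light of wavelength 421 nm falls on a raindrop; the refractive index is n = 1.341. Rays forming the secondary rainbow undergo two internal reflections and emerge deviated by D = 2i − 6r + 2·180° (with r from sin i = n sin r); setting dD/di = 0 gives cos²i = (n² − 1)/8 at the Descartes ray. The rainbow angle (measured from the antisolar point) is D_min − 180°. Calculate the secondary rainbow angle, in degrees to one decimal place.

53.0°

cos²i = (1.79828 − 1)/8 = 0.09979; i = arccos(0.31589) = 71.586°.
sin r = sin 71.586°/1.341 = 0.70753; r = 45.034°.
D_min = 2·71.586° − 6·45.034° + 360° = 232.966°.
Rainbow angle = D_min − 180° = 52.966°.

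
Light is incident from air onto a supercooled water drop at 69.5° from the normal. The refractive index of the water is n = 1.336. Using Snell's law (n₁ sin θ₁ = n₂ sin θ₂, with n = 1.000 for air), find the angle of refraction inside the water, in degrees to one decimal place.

44.5°

Snell: sin θ_r = sin θ_i / n = sin 69.5° / 1.336 = 0.9367 / 1.336 = 0.7011.
θ_r = arcsin(0.7011) = 44.52°.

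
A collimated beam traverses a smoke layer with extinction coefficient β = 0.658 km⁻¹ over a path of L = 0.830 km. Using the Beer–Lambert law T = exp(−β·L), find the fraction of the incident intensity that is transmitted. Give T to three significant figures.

0.579

τ = β·L = 0.658 × 0.830 = 0.5461.
T = exp(−0.5461) = 0.5792.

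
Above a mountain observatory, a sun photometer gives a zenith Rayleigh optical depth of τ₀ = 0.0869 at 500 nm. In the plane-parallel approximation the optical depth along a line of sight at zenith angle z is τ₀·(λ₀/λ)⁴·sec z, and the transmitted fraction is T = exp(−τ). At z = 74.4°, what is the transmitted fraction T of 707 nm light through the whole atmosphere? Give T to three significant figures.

sec 74.4° = 3.7186.
τ = 0.0869 × (500/707)⁴ × 3.7186 = 0.0869 × 0.2502 × 3.7186 = 0.0808.
T = exp(−0.0808) = 0.9223.

0.922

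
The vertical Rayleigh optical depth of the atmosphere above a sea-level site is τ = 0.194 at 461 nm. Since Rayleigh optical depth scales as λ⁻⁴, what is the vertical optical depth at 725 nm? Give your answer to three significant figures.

τ(725 nm) = τ(461 nm) × (461/725)⁴ = 0.194 × (0.6359)⁴ = 0.194 × 0.1635 = 0.0317.

0.0317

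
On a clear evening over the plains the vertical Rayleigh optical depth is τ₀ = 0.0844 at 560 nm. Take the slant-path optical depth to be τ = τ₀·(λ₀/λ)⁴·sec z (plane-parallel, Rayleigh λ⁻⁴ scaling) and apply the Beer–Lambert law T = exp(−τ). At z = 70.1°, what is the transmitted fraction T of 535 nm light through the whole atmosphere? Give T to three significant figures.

sec 70.1° = 2.9379.
τ = 0.0844 × (560/535)⁴ × 2.9379 = 0.0844 × 1.2004 × 2.9379 = 0.2977.
T = exp(−0.2977) = 0.7426.

0.743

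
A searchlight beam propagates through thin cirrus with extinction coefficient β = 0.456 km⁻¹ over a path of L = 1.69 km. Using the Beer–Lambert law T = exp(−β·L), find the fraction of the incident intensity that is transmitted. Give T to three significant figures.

0.463

τ = β·L = 0.456 × 1.69 = 0.7706.
T = exp(−0.7706) = 0.4627.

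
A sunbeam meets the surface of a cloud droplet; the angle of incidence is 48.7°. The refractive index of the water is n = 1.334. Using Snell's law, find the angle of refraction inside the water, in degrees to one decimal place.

34.3°

Snell: sin θ_r = sin θ_i / n = sin 48.7° / 1.334 = 0.7513 / 1.334 = 0.5632.
θ_r = arcsin(0.5632) = 34.28°.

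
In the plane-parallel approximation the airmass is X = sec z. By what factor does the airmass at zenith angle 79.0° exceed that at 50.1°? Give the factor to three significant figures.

3.36

X(79.0°)/X(50.1°) = sec 79.0° / sec 50.1° = cos 50.1° / cos 79.0° = 0.6414/0.1908 = 3.3617.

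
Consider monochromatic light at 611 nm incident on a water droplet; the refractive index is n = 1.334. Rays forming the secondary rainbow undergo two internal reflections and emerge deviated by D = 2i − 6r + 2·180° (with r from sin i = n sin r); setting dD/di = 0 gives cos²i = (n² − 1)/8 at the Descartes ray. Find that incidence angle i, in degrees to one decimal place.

71.8°

cos²i = (1.334² − 1)/8 = (1.77956 − 1)/8 = 0.09744.
cos i = 0.31216, so i = 71.810°.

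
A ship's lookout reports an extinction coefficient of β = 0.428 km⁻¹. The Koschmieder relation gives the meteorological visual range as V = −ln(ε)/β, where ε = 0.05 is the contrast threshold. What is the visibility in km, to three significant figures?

V = −ln(0.05) / 0.428 = 2.996 / 0.428 = 6.9994 km.

7.00 km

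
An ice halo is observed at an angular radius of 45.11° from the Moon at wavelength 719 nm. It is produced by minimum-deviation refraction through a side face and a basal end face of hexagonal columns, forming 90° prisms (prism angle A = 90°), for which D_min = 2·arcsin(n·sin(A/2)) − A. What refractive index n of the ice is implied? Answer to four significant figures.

1.307

Rearranging: n = sin((D_min + A)/2) / sin(A/2).
(D_min + A)/2 = (45.11° + 90°)/2 = 67.555°.
n = sin 67.555° / sin 45° = 0.9242 / 0.7071 = 1.3071.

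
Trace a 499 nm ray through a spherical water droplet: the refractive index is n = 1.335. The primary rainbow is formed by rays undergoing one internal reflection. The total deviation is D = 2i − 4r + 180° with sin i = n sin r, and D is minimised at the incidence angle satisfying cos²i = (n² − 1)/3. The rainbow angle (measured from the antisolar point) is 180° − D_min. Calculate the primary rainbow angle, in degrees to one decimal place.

cos²i = (1.78222 − 1)/3 = 0.26074; i = arccos(0.51063) = 59.294°.
sin r = sin 59.294°/1.335 = 0.64405; r = 40.094°.
D_min = 2·59.294° − 4·40.094° + 180° = 138.212°.
Rainbow angle = 180° − D_min = 41.788°.

41.8°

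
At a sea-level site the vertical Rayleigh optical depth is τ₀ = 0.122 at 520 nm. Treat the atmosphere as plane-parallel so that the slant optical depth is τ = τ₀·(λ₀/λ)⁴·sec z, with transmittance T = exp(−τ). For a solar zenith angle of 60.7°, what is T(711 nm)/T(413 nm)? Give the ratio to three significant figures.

Airmass: sec 60.7° = 2.0434.
τ(711 nm) = 0.122 × (520/711)⁴ × 2.0434 = 0.122 × 0.2861 × 2.0434 = 0.0713.
τ(413 nm) = 0.122 × (520/413)⁴ × 2.0434 = 0.122 × 2.5131 × 2.0434 = 0.6265.
T(711)/T(413) = exp(τ_B − τ_A) = exp(0.5552) = 1.7423.

1.74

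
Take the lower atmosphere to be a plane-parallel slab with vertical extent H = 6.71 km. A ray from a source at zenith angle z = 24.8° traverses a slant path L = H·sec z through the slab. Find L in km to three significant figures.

sec z = 1/cos 24.8° = 1.1016.
L = 6.71 × 1.1016 = 7.392 km.

7.39 km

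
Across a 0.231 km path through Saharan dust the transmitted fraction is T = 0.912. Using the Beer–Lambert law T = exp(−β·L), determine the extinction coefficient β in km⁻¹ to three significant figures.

0.399 km⁻¹

Beer–Lambert: T = exp(−βL) ⇒ β = −ln(T)/L = −ln(0.912)/0.231 = 0.0921/0.231 = 0.3988 km⁻¹.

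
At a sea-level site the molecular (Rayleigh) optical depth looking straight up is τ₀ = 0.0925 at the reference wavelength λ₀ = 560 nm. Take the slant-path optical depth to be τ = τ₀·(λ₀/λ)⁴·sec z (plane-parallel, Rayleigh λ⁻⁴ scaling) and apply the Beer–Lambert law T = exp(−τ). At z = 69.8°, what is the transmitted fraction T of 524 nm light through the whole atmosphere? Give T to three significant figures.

sec 69.8° = 2.8960.
τ = 0.0925 × (560/524)⁴ × 2.8960 = 0.0925 × 1.3044 × 2.8960 = 0.3494.
T = exp(−0.3494) = 0.7051.

0.705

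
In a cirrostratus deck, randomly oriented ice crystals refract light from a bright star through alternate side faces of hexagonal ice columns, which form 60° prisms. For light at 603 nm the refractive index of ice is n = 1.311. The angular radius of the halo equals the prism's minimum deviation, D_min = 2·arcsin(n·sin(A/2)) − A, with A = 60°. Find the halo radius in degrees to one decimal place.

21.9°

n·sin(A/2) = 1.311 × sin 30° = 1.311 × 0.5000 = 0.6555.
D_min = 2·arcsin(0.6555) − 60° = 2 × 40.958° − 60° = 21.915°.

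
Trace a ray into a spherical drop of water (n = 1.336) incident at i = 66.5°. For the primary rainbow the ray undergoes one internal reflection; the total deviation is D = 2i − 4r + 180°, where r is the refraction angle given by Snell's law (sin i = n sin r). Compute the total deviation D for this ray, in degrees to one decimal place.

sin r = sin 66.5° / 1.336 = 0.9171/1.336 = 0.6864; r = 43.35°.
D = 2·66.5° − 4·43.35° + 180° = 133.00° − 173.39° + 180° = 139.61°.

139.6°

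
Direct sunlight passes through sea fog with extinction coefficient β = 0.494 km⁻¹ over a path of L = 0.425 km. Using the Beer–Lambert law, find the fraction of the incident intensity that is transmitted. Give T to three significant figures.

τ = β·L = 0.494 × 0.425 = 0.2099.
T = exp(−0.2099) = 0.8106.

0.811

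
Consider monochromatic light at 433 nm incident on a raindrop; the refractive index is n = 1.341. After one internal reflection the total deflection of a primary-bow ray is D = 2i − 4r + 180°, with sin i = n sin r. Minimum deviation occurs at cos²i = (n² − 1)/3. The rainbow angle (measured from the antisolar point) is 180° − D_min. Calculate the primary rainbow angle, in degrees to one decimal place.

40.9°

cos²i = (1.79828 − 1)/3 = 0.26609; i = arccos(0.51584) = 58.946°.
sin r = sin 58.946°/1.341 = 0.63884; r = 39.705°.
D_min = 2·58.946° − 4·39.705° + 180° = 139.071°.
Rainbow angle = 180° − D_min = 40.929°.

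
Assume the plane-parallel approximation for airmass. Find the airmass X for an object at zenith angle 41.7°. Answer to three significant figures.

X = sec z = 1/cos 41.7° = 1/0.7466 = 1.3393.

1.34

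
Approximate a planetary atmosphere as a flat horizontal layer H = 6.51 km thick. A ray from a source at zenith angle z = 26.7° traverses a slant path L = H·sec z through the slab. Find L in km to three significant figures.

7.29 km

sec z = 1/cos 26.7° = 1.1194.
L = 6.51 × 1.1194 = 7.287 km.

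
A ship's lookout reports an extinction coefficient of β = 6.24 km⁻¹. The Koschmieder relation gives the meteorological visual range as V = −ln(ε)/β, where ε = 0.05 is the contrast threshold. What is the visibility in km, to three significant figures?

V = −ln(0.05) / 6.24 = 2.996 / 6.24 = 0.4801 km.

0.480 km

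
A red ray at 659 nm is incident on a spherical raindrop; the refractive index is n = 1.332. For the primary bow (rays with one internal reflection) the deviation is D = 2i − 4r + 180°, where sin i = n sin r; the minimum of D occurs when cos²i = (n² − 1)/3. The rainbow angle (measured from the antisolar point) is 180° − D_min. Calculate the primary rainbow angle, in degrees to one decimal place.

cos²i = (1.77422 − 1)/3 = 0.25807; i = arccos(0.50801) = 59.469°.
sin r = sin 59.469°/1.332 = 0.64666; r = 40.290°.
D_min = 2·59.469° − 4·40.290° + 180° = 137.776°.
Rainbow angle = 180° − D_min = 42.224°.

42.2°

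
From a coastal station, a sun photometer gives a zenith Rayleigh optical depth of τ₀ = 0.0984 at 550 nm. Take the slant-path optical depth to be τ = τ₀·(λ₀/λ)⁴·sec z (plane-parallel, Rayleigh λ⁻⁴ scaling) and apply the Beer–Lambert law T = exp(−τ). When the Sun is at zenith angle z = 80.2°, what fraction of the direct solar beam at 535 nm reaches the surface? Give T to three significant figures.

0.524

sec 80.2° = 5.8751.
τ = 0.0984 × (550/535)⁴ × 5.8751 = 0.0984 × 1.1170 × 5.8751 = 0.6457.
T = exp(−0.6457) = 0.5243.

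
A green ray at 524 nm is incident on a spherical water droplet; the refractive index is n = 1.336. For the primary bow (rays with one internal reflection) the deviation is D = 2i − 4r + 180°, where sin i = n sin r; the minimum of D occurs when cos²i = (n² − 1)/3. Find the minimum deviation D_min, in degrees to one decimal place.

138.4°

cos²i = (1.78490 − 1)/3 = 0.26163; i = arccos(0.51150) = 59.236°.
sin r = sin 59.236°/1.336 = 0.64318; r = 40.029°.
D_min = 2·59.236° − 4·40.029° + 180° = 138.356°.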